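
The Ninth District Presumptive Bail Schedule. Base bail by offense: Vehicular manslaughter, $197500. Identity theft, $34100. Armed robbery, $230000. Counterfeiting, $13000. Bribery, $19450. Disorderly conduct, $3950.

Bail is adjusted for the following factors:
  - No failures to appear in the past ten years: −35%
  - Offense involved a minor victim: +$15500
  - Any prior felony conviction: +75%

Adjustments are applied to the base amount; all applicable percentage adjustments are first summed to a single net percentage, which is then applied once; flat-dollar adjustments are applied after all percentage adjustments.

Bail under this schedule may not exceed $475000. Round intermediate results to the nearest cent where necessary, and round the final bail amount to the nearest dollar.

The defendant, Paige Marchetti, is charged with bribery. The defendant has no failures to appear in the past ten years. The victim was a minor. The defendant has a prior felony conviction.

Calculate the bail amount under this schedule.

Base amounts from the schedule: bribery $19450.
Single charge. Combined base = $19450.
Net percentage adjustment: −35% +75% = +40%. $19450 × 1.4 = $27230.
Offense involved a minor victim (+$15500 flat): $27230 + $15500 = $42730.
$42730 is within the $475000 maximum.

$42730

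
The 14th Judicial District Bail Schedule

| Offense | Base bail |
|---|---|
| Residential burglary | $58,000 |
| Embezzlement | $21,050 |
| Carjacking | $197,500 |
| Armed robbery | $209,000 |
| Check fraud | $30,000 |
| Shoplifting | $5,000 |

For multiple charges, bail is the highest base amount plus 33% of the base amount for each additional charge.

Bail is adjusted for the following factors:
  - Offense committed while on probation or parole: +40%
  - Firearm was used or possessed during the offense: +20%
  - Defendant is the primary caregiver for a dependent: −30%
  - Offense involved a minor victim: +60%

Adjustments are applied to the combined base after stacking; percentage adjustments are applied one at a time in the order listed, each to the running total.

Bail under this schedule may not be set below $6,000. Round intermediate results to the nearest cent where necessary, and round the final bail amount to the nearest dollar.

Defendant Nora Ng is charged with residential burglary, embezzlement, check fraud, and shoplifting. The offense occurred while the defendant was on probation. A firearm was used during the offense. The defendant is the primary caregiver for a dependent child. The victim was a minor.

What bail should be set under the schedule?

Base amounts from the schedule: residential burglary $58,000; embezzlement $21,050; check fraud $30,000; shoplifting $5,000.
Stacking rule: highest base plus 33% of each additional charge. Highest is residential burglary at $58,000. Additional: $21,050 × 33% = $6,946.50; $30,000 × 33% = $9,900; $5,000 × 33% = $1,650. Combined base = $58,000 + $18,496.50 = $76,496.50.
Offense committed while on probation or parole (+40%): $76,496.50 × 1.4 = $107,095.10.
Firearm was used or possessed during the offense (+20%): $107,095.10 × 1.2 = $128,514.12.
Defendant is the primary caregiver for a dependent (−30%): $128,514.12 × 0.7 = $89,959.88.
Offense involved a minor victim (+60%): $89,959.88 × 1.6 = $143,935.81.
$143,935.81 is at or above the $6,000 minimum.
Rounded to the nearest dollar: $143,936.

$143,936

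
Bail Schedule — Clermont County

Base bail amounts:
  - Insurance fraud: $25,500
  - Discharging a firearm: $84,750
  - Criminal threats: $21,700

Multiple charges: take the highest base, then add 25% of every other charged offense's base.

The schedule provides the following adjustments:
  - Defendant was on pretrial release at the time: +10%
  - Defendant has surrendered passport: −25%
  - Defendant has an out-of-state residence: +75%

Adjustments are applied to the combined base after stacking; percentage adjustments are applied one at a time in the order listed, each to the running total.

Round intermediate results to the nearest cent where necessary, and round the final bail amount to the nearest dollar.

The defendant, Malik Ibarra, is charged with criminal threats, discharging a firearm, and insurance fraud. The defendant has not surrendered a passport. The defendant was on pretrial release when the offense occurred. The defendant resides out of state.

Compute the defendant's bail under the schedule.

$185,859

Base amounts from the schedule: criminal threats $21,700; discharging a firearm $84,750; insurance fraud $25,500.
Stacking rule: highest base plus 25% of each additional charge. Highest is discharging a firearm at $84,750. Additional: $21,700 × 25% = $5,425; $25,500 × 25% = $6,375. Combined base = $84,750 + $11,800 = $96,550.
Defendant was on pretrial release at the time (+10%): $96,550 × 1.1 = $106,205.
Defendant has an out-of-state residence (+75%): $106,205 × 1.75 = $185,858.75.
Rounded to the nearest dollar: $185,859.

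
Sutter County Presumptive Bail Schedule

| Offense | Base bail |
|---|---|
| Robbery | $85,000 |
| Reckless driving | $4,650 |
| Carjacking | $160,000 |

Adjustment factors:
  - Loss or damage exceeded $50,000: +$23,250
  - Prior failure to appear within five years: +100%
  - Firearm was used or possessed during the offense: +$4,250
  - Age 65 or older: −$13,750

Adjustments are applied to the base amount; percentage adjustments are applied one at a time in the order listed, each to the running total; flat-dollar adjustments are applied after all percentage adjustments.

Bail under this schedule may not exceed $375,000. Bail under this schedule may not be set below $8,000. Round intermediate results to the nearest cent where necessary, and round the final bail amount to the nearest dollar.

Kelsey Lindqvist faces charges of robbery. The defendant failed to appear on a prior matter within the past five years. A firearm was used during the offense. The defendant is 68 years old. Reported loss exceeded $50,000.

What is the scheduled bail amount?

$183,750

Base amounts from the schedule: robbery $85,000.
Single charge. Combined base = $85,000.
Prior failure to appear within five years (+100%): $85,000 × 2 = $170,000.
Loss or damage exceeded $50,000 (+$23,250 flat): $170,000 + $23,250 = $193,250.
Firearm was used or possessed during the offense (+$4,250 flat): $193,250 + $4,250 = $197,500.
Age 65 or older (−$13,750 flat): $197,500 − $13,750 = $183,750.
$183,750 is within the $375,000 maximum.
$183,750 is at or above the $8,000 minimum.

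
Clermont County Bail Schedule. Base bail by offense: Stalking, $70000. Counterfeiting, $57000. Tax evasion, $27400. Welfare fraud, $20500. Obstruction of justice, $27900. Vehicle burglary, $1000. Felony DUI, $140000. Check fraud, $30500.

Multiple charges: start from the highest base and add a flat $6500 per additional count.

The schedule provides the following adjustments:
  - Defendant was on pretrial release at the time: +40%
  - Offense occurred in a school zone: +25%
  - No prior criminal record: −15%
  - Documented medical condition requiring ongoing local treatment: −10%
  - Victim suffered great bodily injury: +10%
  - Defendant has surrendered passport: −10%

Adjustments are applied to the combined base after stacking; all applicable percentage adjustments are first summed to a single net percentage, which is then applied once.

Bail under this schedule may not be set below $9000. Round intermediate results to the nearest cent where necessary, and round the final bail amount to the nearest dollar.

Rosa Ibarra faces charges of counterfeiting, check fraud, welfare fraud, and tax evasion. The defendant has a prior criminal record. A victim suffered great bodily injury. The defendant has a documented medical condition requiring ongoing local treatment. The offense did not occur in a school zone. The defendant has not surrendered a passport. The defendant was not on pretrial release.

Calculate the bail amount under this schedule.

$76500

Base amounts from the schedule: counterfeiting $57000; check fraud $30500; welfare fraud $20500; tax evasion $27400.
Stacking rule: highest base plus $6500 per additional charge. Highest is counterfeiting at $57000; 3 additional charges → +$19500. Combined base = $76500.
Net percentage adjustment: −10% +10% = +0%. $76500 × 1 = $76500.
$76500 is at or above the $9000 minimum.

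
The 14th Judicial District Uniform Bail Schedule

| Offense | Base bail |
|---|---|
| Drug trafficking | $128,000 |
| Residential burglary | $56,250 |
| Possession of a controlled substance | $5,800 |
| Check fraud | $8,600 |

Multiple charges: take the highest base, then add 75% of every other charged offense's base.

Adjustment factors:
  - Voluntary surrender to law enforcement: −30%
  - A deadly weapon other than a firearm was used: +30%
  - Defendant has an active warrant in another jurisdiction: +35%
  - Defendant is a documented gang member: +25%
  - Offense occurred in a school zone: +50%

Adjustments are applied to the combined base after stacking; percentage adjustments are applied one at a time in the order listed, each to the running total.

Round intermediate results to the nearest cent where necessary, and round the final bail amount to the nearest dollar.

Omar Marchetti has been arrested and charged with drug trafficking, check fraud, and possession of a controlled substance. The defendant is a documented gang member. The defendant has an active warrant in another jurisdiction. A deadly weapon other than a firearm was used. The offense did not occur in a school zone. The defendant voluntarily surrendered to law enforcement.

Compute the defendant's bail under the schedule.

$213,145

Base amounts from the schedule: drug trafficking $128,000; check fraud $8,600; possession of a controlled substance $5,800.
Stacking rule: highest base plus 75% of each additional charge. Highest is drug trafficking at $128,000. Additional: $8,600 × 75% = $6,450; $5,800 × 75% = $4,350. Combined base = $128,000 + $10,800 = $138,800.
Voluntary surrender to law enforcement (−30%): $138,800 × 0.7 = $97,160.
A deadly weapon other than a firearm was used (+30%): $97,160 × 1.3 = $126,308.
Defendant has an active warrant in another jurisdiction (+35%): $126,308 × 1.35 = $170,515.80.
Defendant is a documented gang member (+25%): $170,515.80 × 1.25 = $213,144.75.
Rounded to the nearest dollar: $213,145.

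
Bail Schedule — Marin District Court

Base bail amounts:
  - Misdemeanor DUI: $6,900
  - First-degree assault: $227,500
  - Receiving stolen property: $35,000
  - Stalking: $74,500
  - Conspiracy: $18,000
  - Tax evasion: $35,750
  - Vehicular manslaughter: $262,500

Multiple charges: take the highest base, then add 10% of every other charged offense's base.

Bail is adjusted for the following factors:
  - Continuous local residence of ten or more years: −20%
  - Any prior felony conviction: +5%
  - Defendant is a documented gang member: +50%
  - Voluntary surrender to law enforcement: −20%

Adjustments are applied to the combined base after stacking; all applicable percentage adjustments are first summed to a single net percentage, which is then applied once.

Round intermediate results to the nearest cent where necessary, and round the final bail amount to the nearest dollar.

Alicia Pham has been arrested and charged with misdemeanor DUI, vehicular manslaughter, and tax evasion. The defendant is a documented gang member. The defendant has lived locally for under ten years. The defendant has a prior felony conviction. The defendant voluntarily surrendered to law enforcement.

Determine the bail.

Base amounts from the schedule: misdemeanor DUI $6,900; vehicular manslaughter $262,500; tax evasion $35,750.
Stacking rule: highest base plus 10% of each additional charge. Highest is vehicular manslaughter at $262,500. Additional: $6,900 × 10% = $690; $35,750 × 10% = $3,575. Combined base = $262,500 + $4,265 = $266,765.
Net percentage adjustment: +5% +50% −20% = +35%. $266,765 × 1.35 = $360,132.75.
Rounded to the nearest dollar: $360,133.

$360,133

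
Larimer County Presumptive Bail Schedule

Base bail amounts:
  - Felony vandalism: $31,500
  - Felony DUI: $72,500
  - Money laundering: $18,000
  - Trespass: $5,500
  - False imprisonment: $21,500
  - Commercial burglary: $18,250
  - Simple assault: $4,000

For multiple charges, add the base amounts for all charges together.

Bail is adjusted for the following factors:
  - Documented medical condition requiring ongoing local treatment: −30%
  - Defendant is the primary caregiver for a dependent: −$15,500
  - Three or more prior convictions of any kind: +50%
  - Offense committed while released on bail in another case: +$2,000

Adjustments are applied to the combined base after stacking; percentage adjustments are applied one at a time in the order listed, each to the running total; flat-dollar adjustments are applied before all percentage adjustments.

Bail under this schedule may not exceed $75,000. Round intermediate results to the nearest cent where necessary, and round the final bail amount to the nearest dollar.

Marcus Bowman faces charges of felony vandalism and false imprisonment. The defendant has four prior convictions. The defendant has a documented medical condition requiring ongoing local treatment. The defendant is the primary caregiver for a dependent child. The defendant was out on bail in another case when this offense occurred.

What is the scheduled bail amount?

$41,475

Base amounts from the schedule: felony vandalism $31,500; false imprisonment $21,500.
Stacking rule: sum of all bases. $31,500 + $21,500 = $53,000.
Defendant is the primary caregiver for a dependent (−$15,500 flat): $53,000 − $15,500 = $37,500.
Offense committed while released on bail in another case (+$2,000 flat): $37,500 + $2,000 = $39,500.
Documented medical condition requiring ongoing local treatment (−30%): $39,500 × 0.7 = $27,650.
Three or more prior convictions of any kind (+50%): $27,650 × 1.5 = $41,475.
$41,475 is within the $75,000 maximum.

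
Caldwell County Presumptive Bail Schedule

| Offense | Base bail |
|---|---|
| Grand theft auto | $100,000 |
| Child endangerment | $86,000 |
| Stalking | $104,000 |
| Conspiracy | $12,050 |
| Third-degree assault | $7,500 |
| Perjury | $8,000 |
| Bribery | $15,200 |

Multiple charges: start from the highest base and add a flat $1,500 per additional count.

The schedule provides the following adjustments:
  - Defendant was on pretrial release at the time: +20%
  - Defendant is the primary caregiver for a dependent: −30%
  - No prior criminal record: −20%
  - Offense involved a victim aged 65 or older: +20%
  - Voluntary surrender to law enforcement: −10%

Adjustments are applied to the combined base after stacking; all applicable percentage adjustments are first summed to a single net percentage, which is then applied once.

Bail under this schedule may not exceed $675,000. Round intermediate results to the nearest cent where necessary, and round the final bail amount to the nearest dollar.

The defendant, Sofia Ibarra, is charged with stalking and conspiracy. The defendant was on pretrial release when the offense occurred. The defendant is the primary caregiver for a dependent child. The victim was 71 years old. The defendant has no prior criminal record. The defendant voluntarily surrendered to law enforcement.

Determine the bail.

$84,400

Base amounts from the schedule: stalking $104,000; conspiracy $12,050.
Stacking rule: highest base plus $1,500 per additional charge. Highest is stalking at $104,000; 1 additional charge → +$1,500. Combined base = $105,500.
Net percentage adjustment: +20% −30% −20% +20% −10% = −20%. $105,500 × 0.8 = $84,400.
$84,400 is within the $675,000 maximum.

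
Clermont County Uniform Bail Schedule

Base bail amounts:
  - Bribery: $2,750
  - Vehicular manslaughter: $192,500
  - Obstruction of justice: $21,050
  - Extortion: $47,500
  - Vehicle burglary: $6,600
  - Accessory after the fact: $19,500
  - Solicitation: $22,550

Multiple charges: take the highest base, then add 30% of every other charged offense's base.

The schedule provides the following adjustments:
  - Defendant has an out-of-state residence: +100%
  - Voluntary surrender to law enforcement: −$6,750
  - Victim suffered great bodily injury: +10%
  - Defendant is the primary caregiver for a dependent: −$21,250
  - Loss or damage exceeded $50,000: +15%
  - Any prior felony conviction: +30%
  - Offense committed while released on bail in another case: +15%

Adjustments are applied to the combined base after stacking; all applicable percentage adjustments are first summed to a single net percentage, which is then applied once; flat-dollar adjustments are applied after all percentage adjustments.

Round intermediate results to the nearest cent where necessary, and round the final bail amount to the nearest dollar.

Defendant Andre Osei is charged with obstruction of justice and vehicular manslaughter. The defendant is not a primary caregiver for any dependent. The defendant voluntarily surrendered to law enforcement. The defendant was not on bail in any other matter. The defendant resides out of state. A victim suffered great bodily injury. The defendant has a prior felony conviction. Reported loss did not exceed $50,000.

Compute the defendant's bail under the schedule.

Base amounts from the schedule: obstruction of justice $21,050; vehicular manslaughter $192,500.
Stacking rule: highest base plus 30% of each additional charge. Highest is vehicular manslaughter at $192,500. Additional: $21,050 × 30% = $6,315. Combined base = $192,500 + $6,315 = $198,815.
Net percentage adjustment: +100% +10% +30% = +140%. $198,815 × 2.4 = $477,156.
Voluntary surrender to law enforcement (−$6,750 flat): $477,156 − $6,750 = $470,406.

$470,406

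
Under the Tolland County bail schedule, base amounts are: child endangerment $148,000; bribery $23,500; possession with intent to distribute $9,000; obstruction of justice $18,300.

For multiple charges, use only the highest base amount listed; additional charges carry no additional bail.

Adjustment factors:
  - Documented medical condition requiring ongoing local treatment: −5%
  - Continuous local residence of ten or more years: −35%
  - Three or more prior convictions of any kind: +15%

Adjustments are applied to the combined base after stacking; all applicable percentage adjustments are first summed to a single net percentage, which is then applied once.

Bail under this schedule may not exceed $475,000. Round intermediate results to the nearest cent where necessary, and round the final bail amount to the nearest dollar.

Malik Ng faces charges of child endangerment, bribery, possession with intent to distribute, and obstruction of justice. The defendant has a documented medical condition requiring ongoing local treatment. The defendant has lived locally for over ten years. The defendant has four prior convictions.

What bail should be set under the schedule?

Base amounts from the schedule: child endangerment $148,000; bribery $23,500; possession with intent to distribute $9,000; obstruction of justice $18,300.
Stacking rule: use the highest base only. Highest is child endangerment at $148,000. Combined base = $148,000.
Net percentage adjustment: −5% −35% +15% = −25%. $148,000 × 0.75 = $111,000.
$111,000 is within the $475,000 maximum.

$111,000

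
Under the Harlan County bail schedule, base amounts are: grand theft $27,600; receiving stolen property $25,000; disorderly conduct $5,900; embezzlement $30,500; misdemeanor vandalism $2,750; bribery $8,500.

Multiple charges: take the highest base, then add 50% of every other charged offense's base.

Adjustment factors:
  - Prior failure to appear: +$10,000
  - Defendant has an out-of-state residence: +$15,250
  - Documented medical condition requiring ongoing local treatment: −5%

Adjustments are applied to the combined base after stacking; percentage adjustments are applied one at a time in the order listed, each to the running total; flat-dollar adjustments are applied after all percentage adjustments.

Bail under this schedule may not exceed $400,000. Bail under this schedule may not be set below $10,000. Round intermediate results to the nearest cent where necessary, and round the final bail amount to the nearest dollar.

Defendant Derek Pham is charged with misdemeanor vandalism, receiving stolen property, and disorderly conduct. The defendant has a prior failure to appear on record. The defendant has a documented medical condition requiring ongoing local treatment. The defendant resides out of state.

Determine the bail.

$53,109

Base amounts from the schedule: misdemeanor vandalism $2,750; receiving stolen property $25,000; disorderly conduct $5,900.
Stacking rule: highest base plus 50% of each additional charge. Highest is receiving stolen property at $25,000. Additional: $2,750 × 50% = $1,375; $5,900 × 50% = $2,950. Combined base = $25,000 + $4,325 = $29,325.
Documented medical condition requiring ongoing local treatment (−5%): $29,325 × 0.95 = $27,858.75.
Prior failure to appear (+$10,000 flat): $27,858.75 + $10,000 = $37,858.75.
Defendant has an out-of-state residence (+$15,250 flat): $37,858.75 + $15,250 = $53,108.75.
$53,108.75 is within the $400,000 maximum.
$53,108.75 is at or above the $10,000 minimum.
Rounded to the nearest dollar: $53,109.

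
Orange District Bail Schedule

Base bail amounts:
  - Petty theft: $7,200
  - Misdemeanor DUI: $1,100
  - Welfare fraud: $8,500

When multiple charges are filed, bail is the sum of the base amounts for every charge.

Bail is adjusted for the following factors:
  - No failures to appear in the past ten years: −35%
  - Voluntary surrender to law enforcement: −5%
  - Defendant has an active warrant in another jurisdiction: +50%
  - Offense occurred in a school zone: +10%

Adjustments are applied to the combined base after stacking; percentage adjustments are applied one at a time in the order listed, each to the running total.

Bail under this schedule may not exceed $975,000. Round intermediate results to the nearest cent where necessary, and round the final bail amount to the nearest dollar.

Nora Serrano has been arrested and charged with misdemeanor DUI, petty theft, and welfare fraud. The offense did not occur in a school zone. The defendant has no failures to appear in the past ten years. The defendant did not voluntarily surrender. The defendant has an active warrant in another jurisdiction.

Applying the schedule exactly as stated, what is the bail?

Base amounts from the schedule: misdemeanor DUI $1,100; petty theft $7,200; welfare fraud $8,500.
Stacking rule: sum of all bases. $1,100 + $7,200 + $8,500 = $16,800.
No failures to appear in the past ten years (−35%): $16,800 × 0.65 = $10,920.
Defendant has an active warrant in another jurisdiction (+50%): $10,920 × 1.5 = $16,380.
$16,380 is within the $975,000 maximum.

$16,380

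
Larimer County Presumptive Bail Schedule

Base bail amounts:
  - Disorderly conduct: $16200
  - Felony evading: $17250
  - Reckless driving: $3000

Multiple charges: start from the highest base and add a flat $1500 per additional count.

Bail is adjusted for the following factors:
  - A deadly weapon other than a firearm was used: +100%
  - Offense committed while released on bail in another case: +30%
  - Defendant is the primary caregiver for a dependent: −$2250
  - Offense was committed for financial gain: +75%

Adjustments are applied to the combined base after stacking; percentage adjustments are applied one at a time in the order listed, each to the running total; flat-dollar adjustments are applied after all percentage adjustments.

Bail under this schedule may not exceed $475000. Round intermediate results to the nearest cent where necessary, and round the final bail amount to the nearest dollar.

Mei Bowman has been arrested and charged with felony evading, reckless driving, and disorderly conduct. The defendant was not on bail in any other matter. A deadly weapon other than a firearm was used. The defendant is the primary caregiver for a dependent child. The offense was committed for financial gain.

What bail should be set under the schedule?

$68625

Base amounts from the schedule: felony evading $17250; reckless driving $3000; disorderly conduct $16200.
Stacking rule: highest base plus $1500 per additional charge. Highest is felony evading at $17250; 2 additional charges → +$3000. Combined base = $20250.
A deadly weapon other than a firearm was used (+100%): $20250 × 2 = $40500.
Offense was committed for financial gain (+75%): $40500 × 1.75 = $70875.
Defendant is the primary caregiver for a dependent (−$2250 flat): $70875 − $2250 = $68625.
$68625 is within the $475000 maximum.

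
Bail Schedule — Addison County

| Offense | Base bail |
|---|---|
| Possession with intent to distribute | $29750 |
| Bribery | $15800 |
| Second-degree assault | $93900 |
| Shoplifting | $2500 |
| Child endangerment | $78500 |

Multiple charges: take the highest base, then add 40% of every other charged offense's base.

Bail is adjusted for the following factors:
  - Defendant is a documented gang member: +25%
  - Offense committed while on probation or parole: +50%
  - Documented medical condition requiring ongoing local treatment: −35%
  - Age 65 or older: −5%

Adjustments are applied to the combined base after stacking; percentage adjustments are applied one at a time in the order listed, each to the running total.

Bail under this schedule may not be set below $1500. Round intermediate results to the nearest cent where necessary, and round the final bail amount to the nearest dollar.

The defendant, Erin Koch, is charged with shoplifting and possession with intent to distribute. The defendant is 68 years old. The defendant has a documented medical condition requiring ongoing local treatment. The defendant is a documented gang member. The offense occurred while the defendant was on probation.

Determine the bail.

$35603

Base amounts from the schedule: shoplifting $2500; possession with intent to distribute $29750.
Stacking rule: highest base plus 40% of each additional charge. Highest is possession with intent to distribute at $29750. Additional: $2500 × 40% = $1000. Combined base = $29750 + $1000 = $30750.
Defendant is a documented gang member (+25%): $30750 × 1.25 = $38437.50.
Offense committed while on probation or parole (+50%): $38437.50 × 1.5 = $57656.25.
Documented medical condition requiring ongoing local treatment (−35%): $57656.25 × 0.65 = $37476.56.
Age 65 or older (−5%): $37476.56 × 0.95 = $35602.73.
$35602.73 is at or above the $1500 minimum.
Rounded to the nearest dollar: $35603.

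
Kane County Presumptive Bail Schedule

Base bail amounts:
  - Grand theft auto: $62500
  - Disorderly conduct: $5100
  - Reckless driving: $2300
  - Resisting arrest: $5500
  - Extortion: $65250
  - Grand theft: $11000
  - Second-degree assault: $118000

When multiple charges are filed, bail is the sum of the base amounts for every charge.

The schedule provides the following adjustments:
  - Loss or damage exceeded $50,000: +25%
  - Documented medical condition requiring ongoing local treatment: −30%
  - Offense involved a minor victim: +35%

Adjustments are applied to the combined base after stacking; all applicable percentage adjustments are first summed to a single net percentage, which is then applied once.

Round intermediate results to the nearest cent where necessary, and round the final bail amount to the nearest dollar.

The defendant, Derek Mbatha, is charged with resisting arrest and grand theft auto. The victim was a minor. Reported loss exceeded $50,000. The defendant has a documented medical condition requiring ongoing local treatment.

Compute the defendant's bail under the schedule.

$88400

Base amounts from the schedule: resisting arrest $5500; grand theft auto $62500.
Stacking rule: sum of all bases. $5500 + $62500 = $68000.
Net percentage adjustment: +25% −30% +35% = +30%. $68000 × 1.3 = $88400.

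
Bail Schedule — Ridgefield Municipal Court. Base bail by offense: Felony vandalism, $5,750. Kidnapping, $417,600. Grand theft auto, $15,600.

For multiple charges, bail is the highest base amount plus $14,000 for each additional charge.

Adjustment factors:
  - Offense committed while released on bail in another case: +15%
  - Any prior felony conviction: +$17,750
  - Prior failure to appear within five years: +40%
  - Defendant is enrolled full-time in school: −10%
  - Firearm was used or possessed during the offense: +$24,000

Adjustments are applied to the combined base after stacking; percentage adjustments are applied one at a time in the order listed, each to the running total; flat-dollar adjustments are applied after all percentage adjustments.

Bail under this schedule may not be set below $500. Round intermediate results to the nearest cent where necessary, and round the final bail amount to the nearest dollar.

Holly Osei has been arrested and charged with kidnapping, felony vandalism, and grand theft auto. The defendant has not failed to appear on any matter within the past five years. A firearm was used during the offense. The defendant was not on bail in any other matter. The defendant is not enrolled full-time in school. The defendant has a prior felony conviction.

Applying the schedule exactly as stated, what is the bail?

$487,350

Base amounts from the schedule: kidnapping $417,600; felony vandalism $5,750; grand theft auto $15,600.
Stacking rule: highest base plus $14,000 per additional charge. Highest is kidnapping at $417,600; 2 additional charges → +$28,000. Combined base = $445,600.
Any prior felony conviction (+$17,750 flat): $445,600 + $17,750 = $463,350.
Firearm was used or possessed during the offense (+$24,000 flat): $463,350 + $24,000 = $487,350.
$487,350 is at or above the $500 minimum.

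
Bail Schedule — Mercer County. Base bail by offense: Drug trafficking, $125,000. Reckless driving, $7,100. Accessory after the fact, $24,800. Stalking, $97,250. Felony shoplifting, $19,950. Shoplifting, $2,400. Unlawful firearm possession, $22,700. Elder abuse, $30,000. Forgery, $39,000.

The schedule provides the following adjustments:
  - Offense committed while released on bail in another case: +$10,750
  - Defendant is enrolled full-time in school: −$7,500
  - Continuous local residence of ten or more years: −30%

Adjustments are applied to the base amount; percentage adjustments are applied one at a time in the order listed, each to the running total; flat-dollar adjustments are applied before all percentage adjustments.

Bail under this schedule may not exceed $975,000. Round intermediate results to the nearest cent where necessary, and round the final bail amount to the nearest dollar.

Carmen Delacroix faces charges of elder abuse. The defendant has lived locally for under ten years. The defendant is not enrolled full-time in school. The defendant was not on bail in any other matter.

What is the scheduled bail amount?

Base amounts from the schedule: elder abuse $30,000.
Single charge. Combined base = $30,000.
No adjustment factors apply to this defendant.
$30,000 is within the $975,000 maximum.

$30,000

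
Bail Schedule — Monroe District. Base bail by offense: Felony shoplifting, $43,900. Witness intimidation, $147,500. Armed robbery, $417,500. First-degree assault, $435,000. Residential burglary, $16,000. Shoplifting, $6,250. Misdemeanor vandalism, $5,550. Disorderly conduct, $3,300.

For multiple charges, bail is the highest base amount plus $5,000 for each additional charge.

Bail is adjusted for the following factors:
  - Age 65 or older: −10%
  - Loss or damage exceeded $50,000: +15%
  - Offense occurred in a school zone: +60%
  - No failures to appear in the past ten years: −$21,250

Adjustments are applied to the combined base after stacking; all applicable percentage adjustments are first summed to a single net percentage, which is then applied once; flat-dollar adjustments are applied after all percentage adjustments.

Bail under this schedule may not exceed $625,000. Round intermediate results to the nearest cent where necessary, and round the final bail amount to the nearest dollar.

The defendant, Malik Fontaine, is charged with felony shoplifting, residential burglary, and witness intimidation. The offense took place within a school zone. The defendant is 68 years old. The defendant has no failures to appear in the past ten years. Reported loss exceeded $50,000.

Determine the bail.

$238,625

Base amounts from the schedule: felony shoplifting $43,900; residential burglary $16,000; witness intimidation $147,500.
Stacking rule: highest base plus $5,000 per additional charge. Highest is witness intimidation at $147,500; 2 additional charges → +$10,000. Combined base = $157,500.
Net percentage adjustment: −10% +15% +60% = +65%. $157,500 × 1.65 = $259,875.
No failures to appear in the past ten years (−$21,250 flat): $259,875 − $21,250 = $238,625.
$238,625 is within the $625,000 maximum.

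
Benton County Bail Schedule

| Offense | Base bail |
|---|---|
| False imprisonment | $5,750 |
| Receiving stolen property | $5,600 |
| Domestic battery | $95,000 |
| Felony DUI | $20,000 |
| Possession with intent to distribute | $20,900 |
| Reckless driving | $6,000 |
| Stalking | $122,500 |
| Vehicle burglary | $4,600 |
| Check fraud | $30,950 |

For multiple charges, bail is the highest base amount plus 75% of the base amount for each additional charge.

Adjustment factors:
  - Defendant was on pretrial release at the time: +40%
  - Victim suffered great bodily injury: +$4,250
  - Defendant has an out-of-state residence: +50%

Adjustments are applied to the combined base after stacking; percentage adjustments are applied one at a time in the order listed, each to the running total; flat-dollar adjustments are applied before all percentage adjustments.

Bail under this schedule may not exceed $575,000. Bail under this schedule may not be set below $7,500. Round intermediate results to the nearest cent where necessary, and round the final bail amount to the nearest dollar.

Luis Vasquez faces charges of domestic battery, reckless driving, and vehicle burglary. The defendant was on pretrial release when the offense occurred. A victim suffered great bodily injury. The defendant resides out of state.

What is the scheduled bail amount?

Base amounts from the schedule: domestic battery $95,000; reckless driving $6,000; vehicle burglary $4,600.
Stacking rule: highest base plus 75% of each additional charge. Highest is domestic battery at $95,000. Additional: $6,000 × 75% = $4,500; $4,600 × 75% = $3,450. Combined base = $95,000 + $7,950 = $102,950.
Victim suffered great bodily injury (+$4,250 flat): $102,950 + $4,250 = $107,200.
Defendant was on pretrial release at the time (+40%): $107,200 × 1.4 = $150,080.
Defendant has an out-of-state residence (+50%): $150,080 × 1.5 = $225,120.
$225,120 is within the $575,000 maximum.
$225,120 is at or above the $7,500 minimum.

$225,120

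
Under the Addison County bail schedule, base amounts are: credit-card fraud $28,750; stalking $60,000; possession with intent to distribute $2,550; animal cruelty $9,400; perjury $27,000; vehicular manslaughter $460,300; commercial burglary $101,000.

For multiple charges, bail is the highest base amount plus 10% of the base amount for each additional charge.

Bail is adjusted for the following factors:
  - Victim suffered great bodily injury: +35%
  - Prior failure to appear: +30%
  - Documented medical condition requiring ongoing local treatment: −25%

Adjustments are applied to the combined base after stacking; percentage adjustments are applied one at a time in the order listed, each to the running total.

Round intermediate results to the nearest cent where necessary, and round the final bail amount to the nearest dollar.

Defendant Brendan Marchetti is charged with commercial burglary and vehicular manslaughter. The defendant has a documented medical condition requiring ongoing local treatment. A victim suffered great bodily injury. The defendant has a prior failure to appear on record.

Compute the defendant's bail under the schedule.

$619,164

Base amounts from the schedule: commercial burglary $101,000; vehicular manslaughter $460,300.
Stacking rule: highest base plus 10% of each additional charge. Highest is vehicular manslaughter at $460,300. Additional: $101,000 × 10% = $10,100. Combined base = $460,300 + $10,100 = $470,400.
Victim suffered great bodily injury (+35%): $470,400 × 1.35 = $635,040.
Prior failure to appear (+30%): $635,040 × 1.3 = $825,552.
Documented medical condition requiring ongoing local treatment (−25%): $825,552 × 0.75 = $619,164.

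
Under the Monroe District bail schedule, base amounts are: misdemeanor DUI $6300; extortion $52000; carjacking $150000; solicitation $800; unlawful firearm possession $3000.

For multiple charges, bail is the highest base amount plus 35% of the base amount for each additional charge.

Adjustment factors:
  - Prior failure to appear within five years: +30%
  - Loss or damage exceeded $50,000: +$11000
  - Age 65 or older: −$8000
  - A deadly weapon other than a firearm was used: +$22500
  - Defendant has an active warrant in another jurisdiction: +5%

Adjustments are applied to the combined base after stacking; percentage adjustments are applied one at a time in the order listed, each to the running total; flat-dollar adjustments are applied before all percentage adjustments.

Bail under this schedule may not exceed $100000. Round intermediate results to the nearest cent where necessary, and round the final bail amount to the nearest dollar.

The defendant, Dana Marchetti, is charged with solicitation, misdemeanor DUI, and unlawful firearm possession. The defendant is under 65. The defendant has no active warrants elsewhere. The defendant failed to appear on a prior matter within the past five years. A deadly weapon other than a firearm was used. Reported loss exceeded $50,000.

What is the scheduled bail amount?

Base amounts from the schedule: solicitation $800; misdemeanor DUI $6300; unlawful firearm possession $3000.
Stacking rule: highest base plus 35% of each additional charge. Highest is misdemeanor DUI at $6300. Additional: $800 × 35% = $280; $3000 × 35% = $1050. Combined base = $6300 + $1330 = $7630.
Loss or damage exceeded $50,000 (+$11000 flat): $7630 + $11000 = $18630.
A deadly weapon other than a firearm was used (+$22500 flat): $18630 + $22500 = $41130.
Prior failure to appear within five years (+30%): $41130 × 1.3 = $53469.
$53469 is within the $100000 maximum.

$53469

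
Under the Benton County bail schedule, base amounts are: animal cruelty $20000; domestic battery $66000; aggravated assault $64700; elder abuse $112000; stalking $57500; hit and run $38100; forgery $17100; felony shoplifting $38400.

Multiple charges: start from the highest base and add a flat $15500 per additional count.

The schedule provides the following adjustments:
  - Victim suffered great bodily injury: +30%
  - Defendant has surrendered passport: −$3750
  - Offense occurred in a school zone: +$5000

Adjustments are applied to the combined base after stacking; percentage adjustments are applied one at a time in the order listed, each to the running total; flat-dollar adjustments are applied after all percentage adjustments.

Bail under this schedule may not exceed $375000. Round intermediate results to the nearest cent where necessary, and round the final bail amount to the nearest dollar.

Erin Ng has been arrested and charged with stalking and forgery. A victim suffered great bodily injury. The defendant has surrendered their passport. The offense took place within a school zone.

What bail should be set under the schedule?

$96150

Base amounts from the schedule: stalking $57500; forgery $17100.
Stacking rule: highest base plus $15500 per additional charge. Highest is stalking at $57500; 1 additional charge → +$15500. Combined base = $73000.
Victim suffered great bodily injury (+30%): $73000 × 1.3 = $94900.
Defendant has surrendered passport (−$3750 flat): $94900 − $3750 = $91150.
Offense occurred in a school zone (+$5000 flat): $91150 + $5000 = $96150.
$96150 is within the $375000 maximum.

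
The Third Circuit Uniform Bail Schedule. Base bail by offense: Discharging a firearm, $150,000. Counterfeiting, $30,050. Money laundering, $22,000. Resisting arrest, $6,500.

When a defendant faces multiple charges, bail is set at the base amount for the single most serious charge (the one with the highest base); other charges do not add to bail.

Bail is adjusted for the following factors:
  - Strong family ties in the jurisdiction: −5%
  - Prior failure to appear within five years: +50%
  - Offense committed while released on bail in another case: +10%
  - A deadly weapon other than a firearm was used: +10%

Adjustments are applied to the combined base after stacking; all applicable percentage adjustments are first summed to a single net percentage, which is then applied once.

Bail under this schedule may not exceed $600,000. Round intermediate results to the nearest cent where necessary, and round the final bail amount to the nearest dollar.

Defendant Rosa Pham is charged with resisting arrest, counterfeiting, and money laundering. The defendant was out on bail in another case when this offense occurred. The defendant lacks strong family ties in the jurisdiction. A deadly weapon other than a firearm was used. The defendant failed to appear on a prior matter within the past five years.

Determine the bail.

Base amounts from the schedule: resisting arrest $6,500; counterfeiting $30,050; money laundering $22,000.
Stacking rule: use the highest base only. Highest is counterfeiting at $30,050. Combined base = $30,050.
Net percentage adjustment: +50% +10% +10% = +70%. $30,050 × 1.7 = $51,085.
$51,085 is within the $600,000 maximum.

$51,085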